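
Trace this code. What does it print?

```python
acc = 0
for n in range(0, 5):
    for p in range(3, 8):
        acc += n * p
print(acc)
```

n=0,p=3: acc = 0+0 = 0
n=0,p=4: acc = 0+0 = 0
n=0,p=5: acc = 0+0 = 0
n=0,p=6: acc = 0+0 = 0
n=0,p=7: acc = 0+0 = 0
n=1,p=3: acc = 0+3 = 3
n=1,p=4: acc = 3+4 = 7
n=1,p=5: acc = 7+5 = 12
n=1,p=6: acc = 12+6 = 18
n=1,p=7: acc = 18+7 = 25
n=2,p=3: acc = 25+6 = 31
n=2,p=4: acc = 31+8 = 39
n=2,p=5: acc = 39+10 = 49
n=2,p=6: acc = 49+12 = 61
n=2,p=7: acc = 61+14 = 75
n=3,p=3: acc = 75+9 = 84
n=3,p=4: acc = 84+12 = 96
n=3,p=5: acc = 96+15 = 111
n=3,p=6: acc = 111+18 = 129
n=3,p=7: acc = 129+21 = 150
n=4,p=3: acc = 150+12 = 162
n=4,p=4: acc = 162+16 = 178
n=4,p=5: acc = 178+20 = 198
n=4,p=6: acc = 198+24 = 222
n=4,p=7: acc = 222+28 = 250

250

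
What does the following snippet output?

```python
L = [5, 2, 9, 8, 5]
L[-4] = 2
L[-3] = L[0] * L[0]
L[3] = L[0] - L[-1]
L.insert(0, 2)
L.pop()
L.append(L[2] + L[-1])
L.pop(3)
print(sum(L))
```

L[-4] = 2 → [5, 2, 9, 8, 5]
L[-3] = L[0]*L[0] = 5*5 = 25 → [5, 2, 25, 8, 5]
L[3] = L[0]-L[-1] = 5-5 = 0 → [5, 2, 25, 0, 5]
insert 2 at 0 → [2, 5, 2, 25, 0, 5]
pop() removes 5 → [2, 5, 2, 25, 0]
append L[2]+L[-1] = 2+0 = 2 → [2, 5, 2, 25, 0, 2]
pop(3) removes 25 → [2, 5, 2, 0, 2]
sum = 11

11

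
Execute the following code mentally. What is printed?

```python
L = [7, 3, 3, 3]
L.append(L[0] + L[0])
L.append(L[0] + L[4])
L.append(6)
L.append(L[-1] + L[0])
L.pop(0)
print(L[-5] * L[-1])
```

39

append L[0]+L[0] = 7+7 = 14 → [7, 3, 3, 3, 14]
append L[0]+L[4] = 7+14 = 21 → [7, 3, 3, 3, 14, 21]
append 6 → [7, 3, 3, 3, 14, 21, 6]
append L[-1]+L[0] = 6+7 = 13 → [7, 3, 3, 3, 14, 21, 6, 13]
pop(0) removes 7 → [3, 3, 3, 14, 21, 6, 13]
L[-5]*L[-1] = 3*13 = 39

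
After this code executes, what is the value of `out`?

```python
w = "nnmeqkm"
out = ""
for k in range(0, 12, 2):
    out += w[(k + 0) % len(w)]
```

'nmqmne'

k=0: add w[0]='n' → 'n'
k=2: add w[2]='m' → 'nm'
k=4: add w[4]='q' → 'nmq'
k=6: add w[6]='m' → 'nmqm'
k=8: add w[1]='n' → 'nmqmn'
k=10: add w[3]='e' → 'nmqmne'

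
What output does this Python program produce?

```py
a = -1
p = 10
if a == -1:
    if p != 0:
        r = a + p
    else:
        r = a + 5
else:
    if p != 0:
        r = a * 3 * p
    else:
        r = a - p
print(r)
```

9

a=-1, p=10
a == -1 is True; p != 0 is True
→ r = a + p = 9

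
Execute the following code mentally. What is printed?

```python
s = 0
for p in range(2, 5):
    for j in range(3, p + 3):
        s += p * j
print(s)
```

122

p=2,j=3: s = 0+6 = 6
p=2,j=4: s = 6+8 = 14
p=3,j=3: s = 14+9 = 23
p=3,j=4: s = 23+12 = 35
p=3,j=5: s = 35+15 = 50
p=4,j=3: s = 50+12 = 62
p=4,j=4: s = 62+16 = 78
p=4,j=5: s = 78+20 = 98
p=4,j=6: s = 98+24 = 122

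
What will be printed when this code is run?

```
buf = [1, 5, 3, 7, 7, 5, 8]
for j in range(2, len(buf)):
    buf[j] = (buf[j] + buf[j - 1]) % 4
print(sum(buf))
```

j=2: buf[2] = (3+5)%4 = 0 → [1, 5, 0, 7, 7, 5, 8]
j=3: buf[3] = (7+0)%4 = 3 → [1, 5, 0, 3, 7, 5, 8]
j=4: buf[4] = (7+3)%4 = 2 → [1, 5, 0, 3, 2, 5, 8]
j=5: buf[5] = (5+2)%4 = 3 → [1, 5, 0, 3, 2, 3, 8]
j=6: buf[6] = (8+3)%4 = 3 → [1, 5, 0, 3, 2, 3, 3]
sum = 17

17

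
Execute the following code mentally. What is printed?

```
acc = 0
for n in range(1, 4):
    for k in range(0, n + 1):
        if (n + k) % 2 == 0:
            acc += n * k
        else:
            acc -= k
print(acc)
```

14

n=1,k=0: odd sum, acc = 0-0 = 0
n=1,k=1: even sum, acc = 0+1 = 1
n=2,k=0: even sum, acc = 1+0 = 1
n=2,k=1: odd sum, acc = 1-1 = 0
n=2,k=2: even sum, acc = 0+4 = 4
n=3,k=0: odd sum, acc = 4-0 = 4
n=3,k=1: even sum, acc = 4+3 = 7
n=3,k=2: odd sum, acc = 7-2 = 5
n=3,k=3: even sum, acc = 5+9 = 14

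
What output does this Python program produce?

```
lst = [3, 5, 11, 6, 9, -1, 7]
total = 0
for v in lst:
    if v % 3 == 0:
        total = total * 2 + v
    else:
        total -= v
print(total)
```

-37

v=3: %3==0, total = 0*2+3 = 3
v=5: not %3==0, total = 3-5 = -2
v=11: not %3==0, total = (-2)-11 = -13
v=6: %3==0, total = (-13)*2+6 = -20
v=9: %3==0, total = (-20)*2+9 = -31
v=-1: not %3==0, total = (-31)-(-1) = -30
v=7: not %3==0, total = (-30)-7 = -37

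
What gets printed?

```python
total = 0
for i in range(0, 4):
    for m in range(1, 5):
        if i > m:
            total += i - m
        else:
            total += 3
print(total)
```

43

i=0,m=1: not 0>1, total = 0+3 = 3
i=0,m=2: not 0>2, total = 3+3 = 6
i=0,m=3: not 0>3, total = 6+3 = 9
i=0,m=4: not 0>4, total = 9+3 = 12
i=1,m=1: not 1>1, total = 12+3 = 15
i=1,m=2: not 1>2, total = 15+3 = 18
i=1,m=3: not 1>3, total = 18+3 = 21
i=1,m=4: not 1>4, total = 21+3 = 24
i=2,m=1: 2>1, total = 24+1 = 25
i=2,m=2: not 2>2, total = 25+3 = 28
i=2,m=3: not 2>3, total = 28+3 = 31
i=2,m=4: not 2>4, total = 31+3 = 34
i=3,m=1: 3>1, total = 34+2 = 36
i=3,m=2: 3>2, total = 36+1 = 37
i=3,m=3: not 3>3, total = 37+3 = 40
i=3,m=4: not 3>4, total = 40+3 = 43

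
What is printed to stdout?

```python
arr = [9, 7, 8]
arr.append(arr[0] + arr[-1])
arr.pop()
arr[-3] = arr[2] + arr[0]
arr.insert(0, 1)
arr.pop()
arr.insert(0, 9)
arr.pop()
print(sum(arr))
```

27

append arr[0]+arr[-1] = 9+8 = 17 → [9, 7, 8, 17]
pop() removes 17 → [9, 7, 8]
arr[-3] = arr[2]+arr[0] = 8+9 = 17 → [17, 7, 8]
insert 1 at 0 → [1, 17, 7, 8]
pop() removes 8 → [1, 17, 7]
insert 9 at 0 → [9, 1, 17, 7]
pop() removes 7 → [9, 1, 17]
sum = 27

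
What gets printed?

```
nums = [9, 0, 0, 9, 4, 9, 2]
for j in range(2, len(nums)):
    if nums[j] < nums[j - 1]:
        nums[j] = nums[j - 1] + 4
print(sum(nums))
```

j=2: 0>=0, unchanged → [9, 0, 0, 9, 4, 9, 2]
j=3: 9>=0, unchanged → [9, 0, 0, 9, 4, 9, 2]
j=4: 4<9, nums[4] = 9+4 = 13 → [9, 0, 0, 9, 13, 9, 2]
j=5: 9<13, nums[5] = 13+4 = 17 → [9, 0, 0, 9, 13, 17, 2]
j=6: 2<17, nums[6] = 17+4 = 21 → [9, 0, 0, 9, 13, 17, 21]
sum = 69

69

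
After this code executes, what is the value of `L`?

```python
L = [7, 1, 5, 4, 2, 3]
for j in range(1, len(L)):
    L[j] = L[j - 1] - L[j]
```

[7, 6, 1, -3, -5, -8]

j=1: L[1] = 7-1 = 6 → [7, 6, 5, 4, 2, 3]
j=2: L[2] = 6-5 = 1 → [7, 6, 1, 4, 2, 3]
j=3: L[3] = 1-4 = -3 → [7, 6, 1, -3, 2, 3]
j=4: L[4] = (-3)-2 = -5 → [7, 6, 1, -3, -5, 3]
j=5: L[5] = (-5)-3 = -8 → [7, 6, 1, -3, -5, -8]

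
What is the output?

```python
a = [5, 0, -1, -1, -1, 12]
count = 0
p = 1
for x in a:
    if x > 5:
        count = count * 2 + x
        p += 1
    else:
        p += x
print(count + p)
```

16

x=5: not >5; p=6
x=0: not >5; p=6
x=-1: not >5; p=5
x=-1: not >5; p=4
x=-1: not >5; p=3
x=12: >5, count = 0*2+12 = 12; p=4
count+p = 12+4 = 16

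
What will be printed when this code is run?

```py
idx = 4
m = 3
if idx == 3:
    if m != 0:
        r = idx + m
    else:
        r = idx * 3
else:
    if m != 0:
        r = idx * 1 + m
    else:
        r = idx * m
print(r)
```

7

idx=4, m=3
idx == 3 is False; m != 0 is True
→ r = idx * 1 + m = 7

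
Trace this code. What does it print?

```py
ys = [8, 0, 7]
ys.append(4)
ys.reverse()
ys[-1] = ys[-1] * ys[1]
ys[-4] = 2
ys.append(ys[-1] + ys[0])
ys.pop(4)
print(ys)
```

append 4 → [8, 0, 7, 4]
reverse → [4, 7, 0, 8]
ys[-1] = ys[-1]*ys[1] = 8*7 = 56 → [4, 7, 0, 56]
ys[-4] = 2 → [2, 7, 0, 56]
append ys[-1]+ys[0] = 56+2 = 58 → [2, 7, 0, 56, 58]
pop(4) removes 58 → [2, 7, 0, 56]

[2, 7, 0, 56]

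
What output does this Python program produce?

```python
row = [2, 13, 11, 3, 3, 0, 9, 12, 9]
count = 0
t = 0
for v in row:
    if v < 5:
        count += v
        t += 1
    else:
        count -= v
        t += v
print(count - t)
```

v=2: <5, count = 0+2 = 2; t=1
v=13: not <5, count = 2-13 = -11; t=14
v=11: not <5, count = (-11)-11 = -22; t=25
v=3: <5, count = (-22)+3 = -19; t=26
v=3: <5, count = (-19)+3 = -16; t=27
v=0: <5, count = (-16)+0 = -16; t=28
v=9: not <5, count = (-16)-9 = -25; t=37
v=12: not <5, count = (-25)-12 = -37; t=49
v=9: not <5, count = (-37)-9 = -46; t=58
count-t = (-46)-58 = -104

-104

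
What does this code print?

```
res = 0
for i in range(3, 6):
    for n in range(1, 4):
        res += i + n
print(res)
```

i=3,n=1: res = 0+4 = 4
i=3,n=2: res = 4+5 = 9
i=3,n=3: res = 9+6 = 15
i=4,n=1: res = 15+5 = 20
i=4,n=2: res = 20+6 = 26
i=4,n=3: res = 26+7 = 33
i=5,n=1: res = 33+6 = 39
i=5,n=2: res = 39+7 = 46
i=5,n=3: res = 46+8 = 54

54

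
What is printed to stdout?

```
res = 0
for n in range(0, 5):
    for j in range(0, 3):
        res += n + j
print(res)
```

45

n=0,j=0: res = 0+0 = 0
n=0,j=1: res = 0+1 = 1
n=0,j=2: res = 1+2 = 3
n=1,j=0: res = 3+1 = 4
n=1,j=1: res = 4+2 = 6
n=1,j=2: res = 6+3 = 9
n=2,j=0: res = 9+2 = 11
n=2,j=1: res = 11+3 = 14
n=2,j=2: res = 14+4 = 18
n=3,j=0: res = 18+3 = 21
n=3,j=1: res = 21+4 = 25
n=3,j=2: res = 25+5 = 30
n=4,j=0: res = 30+4 = 34
n=4,j=1: res = 34+5 = 39
n=4,j=2: res = 39+6 = 45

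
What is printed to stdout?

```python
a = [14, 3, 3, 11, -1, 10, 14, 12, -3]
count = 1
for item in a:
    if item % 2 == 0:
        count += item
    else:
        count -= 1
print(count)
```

item=14: even, count = 1+14 = 15
item=3: not even, count = 15-1 = 14
item=3: not even, count = 14-1 = 13
item=11: not even, count = 13-1 = 12
item=-1: not even, count = 12-1 = 11
item=10: even, count = 11+10 = 21
item=14: even, count = 21+14 = 35
item=12: even, count = 35+12 = 47
item=-3: not even, count = 47-1 = 46

46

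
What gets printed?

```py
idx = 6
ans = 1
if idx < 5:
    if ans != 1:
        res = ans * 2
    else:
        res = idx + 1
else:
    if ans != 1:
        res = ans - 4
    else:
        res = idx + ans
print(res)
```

7

idx=6, ans=1
idx < 5 is False; ans != 1 is False
→ res = idx + ans = 7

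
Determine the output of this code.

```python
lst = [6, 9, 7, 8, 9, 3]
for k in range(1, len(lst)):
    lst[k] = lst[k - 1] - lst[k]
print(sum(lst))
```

-82

k=1: lst[1] = 6-9 = -3 → [6, -3, 7, 8, 9, 3]
k=2: lst[2] = (-3)-7 = -10 → [6, -3, -10, 8, 9, 3]
k=3: lst[3] = (-10)-8 = -18 → [6, -3, -10, -18, 9, 3]
k=4: lst[4] = (-18)-9 = -27 → [6, -3, -10, -18, -27, 3]
k=5: lst[5] = (-27)-3 = -30 → [6, -3, -10, -18, -27, -30]
sum = -82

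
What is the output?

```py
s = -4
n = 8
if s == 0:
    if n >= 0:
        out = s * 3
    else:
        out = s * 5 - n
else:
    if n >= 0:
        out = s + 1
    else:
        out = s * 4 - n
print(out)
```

s=-4, n=8
s == 0 is False; n >= 0 is True
→ out = s + 1 = -3

-3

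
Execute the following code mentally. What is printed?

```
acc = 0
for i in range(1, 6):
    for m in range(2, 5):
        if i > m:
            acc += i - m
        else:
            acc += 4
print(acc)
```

i=1,m=2: not 1>2, acc = 0+4 = 4
i=1,m=3: not 1>3, acc = 4+4 = 8
i=1,m=4: not 1>4, acc = 8+4 = 12
i=2,m=2: not 2>2, acc = 12+4 = 16
i=2,m=3: not 2>3, acc = 16+4 = 20
i=2,m=4: not 2>4, acc = 20+4 = 24
i=3,m=2: 3>2, acc = 24+1 = 25
i=3,m=3: not 3>3, acc = 25+4 = 29
i=3,m=4: not 3>4, acc = 29+4 = 33
i=4,m=2: 4>2, acc = 33+2 = 35
i=4,m=3: 4>3, acc = 35+1 = 36
i=4,m=4: not 4>4, acc = 36+4 = 40
i=5,m=2: 5>2, acc = 40+3 = 43
i=5,m=3: 5>3, acc = 43+2 = 45
i=5,m=4: 5>4, acc = 45+1 = 46

46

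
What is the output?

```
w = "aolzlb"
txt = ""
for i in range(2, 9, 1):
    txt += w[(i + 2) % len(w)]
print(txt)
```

lbaolzl

i=2: add w[4]='l' → 'l'
i=3: add w[5]='b' → 'lb'
i=4: add w[0]='a' → 'lba'
i=5: add w[1]='o' → 'lbao'
i=6: add w[2]='l' → 'lbaol'
i=7: add w[3]='z' → 'lbaolz'
i=8: add w[4]='l' → 'lbaolzl'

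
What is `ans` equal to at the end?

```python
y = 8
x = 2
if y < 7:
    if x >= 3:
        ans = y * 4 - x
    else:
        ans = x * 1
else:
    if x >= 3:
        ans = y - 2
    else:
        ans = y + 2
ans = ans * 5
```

50

y=8, x=2
y < 7 is False; x >= 3 is False
→ ans = y + 2 = 10
ans = 10*5 = 50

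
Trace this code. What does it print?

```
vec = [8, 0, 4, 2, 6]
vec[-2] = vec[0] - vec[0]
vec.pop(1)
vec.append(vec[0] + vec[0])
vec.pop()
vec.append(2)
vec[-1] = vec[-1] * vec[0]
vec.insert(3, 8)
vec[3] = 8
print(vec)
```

[8, 4, 0, 8, 6, 16]

vec[-2] = vec[0]-vec[0] = 8-8 = 0 → [8, 0, 4, 0, 6]
pop(1) removes 0 → [8, 4, 0, 6]
append vec[0]+vec[0] = 8+8 = 16 → [8, 4, 0, 6, 16]
pop() removes 16 → [8, 4, 0, 6]
append 2 → [8, 4, 0, 6, 2]
vec[-1] = vec[-1]*vec[0] = 2*8 = 16 → [8, 4, 0, 6, 16]
insert 8 at 3 → [8, 4, 0, 8, 6, 16]
vec[3] = 8 → [8, 4, 0, 8, 6, 16]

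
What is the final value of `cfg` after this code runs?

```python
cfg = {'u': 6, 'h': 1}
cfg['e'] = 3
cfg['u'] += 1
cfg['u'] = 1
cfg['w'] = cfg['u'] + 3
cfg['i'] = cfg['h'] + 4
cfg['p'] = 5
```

cfg['e'] = 3 → {'u': 6, 'h': 1, 'e': 3}
cfg['u'] = 6+1 = 7 → {'u': 7, 'h': 1, 'e': 3}
cfg['u'] = 1 → {'u': 1, 'h': 1, 'e': 3}
cfg['w'] = cfg['u']+3 = 4 → {'u': 1, 'h': 1, 'e': 3, 'w': 4}
cfg['i'] = cfg['h']+4 = 5 → {'u': 1, 'h': 1, 'e': 3, 'w': 4, 'i': 5}
cfg['p'] = 5 → {'u': 1, 'h': 1, 'e': 3, 'w': 4, 'i': 5, 'p': 5}

{'u': 1, 'h': 1, 'e': 3, 'w': 4, 'i': 5, 'p': 5}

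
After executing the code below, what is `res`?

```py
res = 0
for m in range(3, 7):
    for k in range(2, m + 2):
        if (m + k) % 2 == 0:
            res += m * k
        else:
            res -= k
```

m=3,k=2: odd sum, res = 0-2 = -2
m=3,k=3: even sum, res = (-2)+9 = 7
m=3,k=4: odd sum, res = 7-4 = 3
m=4,k=2: even sum, res = 3+8 = 11
m=4,k=3: odd sum, res = 11-3 = 8
m=4,k=4: even sum, res = 8+16 = 24
m=4,k=5: odd sum, res = 24-5 = 19
m=5,k=2: odd sum, res = 19-2 = 17
m=5,k=3: even sum, res = 17+15 = 32
m=5,k=4: odd sum, res = 32-4 = 28
m=5,k=5: even sum, res = 28+25 = 53
m=5,k=6: odd sum, res = 53-6 = 47
m=6,k=2: even sum, res = 47+12 = 59
m=6,k=3: odd sum, res = 59-3 = 56
m=6,k=4: even sum, res = 56+24 = 80
m=6,k=5: odd sum, res = 80-5 = 75
m=6,k=6: even sum, res = 75+36 = 111
m=6,k=7: odd sum, res = 111-7 = 104

104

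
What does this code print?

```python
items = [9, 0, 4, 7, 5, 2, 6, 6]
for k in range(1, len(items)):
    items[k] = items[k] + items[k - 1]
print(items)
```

k=1: items[1] = 0+9 = 9 → [9, 9, 4, 7, 5, 2, 6, 6]
k=2: items[2] = 4+9 = 13 → [9, 9, 13, 7, 5, 2, 6, 6]
k=3: items[3] = 7+13 = 20 → [9, 9, 13, 20, 5, 2, 6, 6]
k=4: items[4] = 5+20 = 25 → [9, 9, 13, 20, 25, 2, 6, 6]
k=5: items[5] = 2+25 = 27 → [9, 9, 13, 20, 25, 27, 6, 6]
k=6: items[6] = 6+27 = 33 → [9, 9, 13, 20, 25, 27, 33, 6]
k=7: items[7] = 6+33 = 39 → [9, 9, 13, 20, 25, 27, 33, 39]

[9, 9, 13, 20, 25, 27, 33, 39]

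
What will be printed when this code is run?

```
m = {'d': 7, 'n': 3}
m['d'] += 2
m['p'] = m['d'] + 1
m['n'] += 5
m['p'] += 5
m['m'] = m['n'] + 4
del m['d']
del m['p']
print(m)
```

{'n': 8, 'm': 12}

m['d'] = 7+2 = 9 → {'d': 9, 'n': 3}
m['p'] = m['d']+1 = 10 → {'d': 9, 'n': 3, 'p': 10}
m['n'] = 3+5 = 8 → {'d': 9, 'n': 8, 'p': 10}
m['p'] = 10+5 = 15 → {'d': 9, 'n': 8, 'p': 15}
m['m'] = m['n']+4 = 12 → {'d': 9, 'n': 8, 'p': 15, 'm': 12}
del 'd' → {'n': 8, 'p': 15, 'm': 12}
del 'p' → {'n': 8, 'm': 12}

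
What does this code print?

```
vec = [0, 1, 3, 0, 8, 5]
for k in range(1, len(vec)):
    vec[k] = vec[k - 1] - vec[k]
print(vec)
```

[0, -1, -4, -4, -12, -17]

k=1: vec[1] = 0-1 = -1 → [0, -1, 3, 0, 8, 5]
k=2: vec[2] = (-1)-3 = -4 → [0, -1, -4, 0, 8, 5]
k=3: vec[3] = (-4)-0 = -4 → [0, -1, -4, -4, 8, 5]
k=4: vec[4] = (-4)-8 = -12 → [0, -1, -4, -4, -12, 5]
k=5: vec[5] = (-12)-5 = -17 → [0, -1, -4, -4, -12, -17]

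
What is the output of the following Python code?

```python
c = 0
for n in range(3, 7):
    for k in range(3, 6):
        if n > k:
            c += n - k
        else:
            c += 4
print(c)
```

34

n=3,k=3: not 3>3, c = 0+4 = 4
n=3,k=4: not 3>4, c = 4+4 = 8
n=3,k=5: not 3>5, c = 8+4 = 12
n=4,k=3: 4>3, c = 12+1 = 13
n=4,k=4: not 4>4, c = 13+4 = 17
n=4,k=5: not 4>5, c = 17+4 = 21
n=5,k=3: 5>3, c = 21+2 = 23
n=5,k=4: 5>4, c = 23+1 = 24
n=5,k=5: not 5>5, c = 24+4 = 28
n=6,k=3: 6>3, c = 28+3 = 31
n=6,k=4: 6>4, c = 31+2 = 33
n=6,k=5: 6>5, c = 33+1 = 34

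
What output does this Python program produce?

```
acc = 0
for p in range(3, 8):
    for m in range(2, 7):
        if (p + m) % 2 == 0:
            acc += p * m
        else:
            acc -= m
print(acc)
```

p=3,m=2: odd sum, acc = 0-2 = -2
p=3,m=3: even sum, acc = (-2)+9 = 7
p=3,m=4: odd sum, acc = 7-4 = 3
p=3,m=5: even sum, acc = 3+15 = 18
p=3,m=6: odd sum, acc = 18-6 = 12
p=4,m=2: even sum, acc = 12+8 = 20
p=4,m=3: odd sum, acc = 20-3 = 17
p=4,m=4: even sum, acc = 17+16 = 33
p=4,m=5: odd sum, acc = 33-5 = 28
p=4,m=6: even sum, acc = 28+24 = 52
p=5,m=2: odd sum, acc = 52-2 = 50
p=5,m=3: even sum, acc = 50+15 = 65
p=5,m=4: odd sum, acc = 65-4 = 61
p=5,m=5: even sum, acc = 61+25 = 86
p=5,m=6: odd sum, acc = 86-6 = 80
p=6,m=2: even sum, acc = 80+12 = 92
p=6,m=3: odd sum, acc = 92-3 = 89
p=6,m=4: even sum, acc = 89+24 = 113
p=6,m=5: odd sum, acc = 113-5 = 108
p=6,m=6: even sum, acc = 108+36 = 144
p=7,m=2: odd sum, acc = 144-2 = 142
p=7,m=3: even sum, acc = 142+21 = 163
p=7,m=4: odd sum, acc = 163-4 = 159
p=7,m=5: even sum, acc = 159+35 = 194
p=7,m=6: odd sum, acc = 194-6 = 188

188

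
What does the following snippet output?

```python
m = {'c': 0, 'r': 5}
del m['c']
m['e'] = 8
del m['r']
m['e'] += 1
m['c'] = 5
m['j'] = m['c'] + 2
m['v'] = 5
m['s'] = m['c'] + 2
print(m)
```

{'e': 9, 'c': 5, 'j': 7, 'v': 5, 's': 7}

del 'c' → {'r': 5}
m['e'] = 8 → {'r': 5, 'e': 8}
del 'r' → {'e': 8}
m['e'] = 8+1 = 9 → {'e': 9}
m['c'] = 5 → {'e': 9, 'c': 5}
m['j'] = m['c']+2 = 7 → {'e': 9, 'c': 5, 'j': 7}
m['v'] = 5 → {'e': 9, 'c': 5, 'j': 7, 'v': 5}
m['s'] = m['c']+2 = 7 → {'e': 9, 'c': 5, 'j': 7, 'v': 5, 's': 7}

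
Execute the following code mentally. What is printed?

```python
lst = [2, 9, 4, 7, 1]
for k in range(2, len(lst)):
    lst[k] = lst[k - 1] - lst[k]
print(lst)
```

[2, 9, 5, -2, -3]

k=2: lst[2] = 9-4 = 5 → [2, 9, 5, 7, 1]
k=3: lst[3] = 5-7 = -2 → [2, 9, 5, -2, 1]
k=4: lst[4] = (-2)-1 = -3 → [2, 9, 5, -2, -3]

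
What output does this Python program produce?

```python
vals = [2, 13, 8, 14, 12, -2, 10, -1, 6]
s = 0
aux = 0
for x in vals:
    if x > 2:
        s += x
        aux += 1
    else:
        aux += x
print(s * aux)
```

x=2: not >2; aux=2
x=13: >2, s = 0+13 = 13; aux=3
x=8: >2, s = 13+8 = 21; aux=4
x=14: >2, s = 21+14 = 35; aux=5
x=12: >2, s = 35+12 = 47; aux=6
x=-2: not >2; aux=4
x=10: >2, s = 47+10 = 57; aux=5
x=-1: not >2; aux=4
x=6: >2, s = 57+6 = 63; aux=5
s*aux = 63*5 = 315

315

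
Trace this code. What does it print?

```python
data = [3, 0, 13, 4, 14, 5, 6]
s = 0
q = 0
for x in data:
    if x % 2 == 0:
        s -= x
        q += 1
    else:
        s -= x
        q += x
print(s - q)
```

x=3: not even, s = 0-3 = -3; q=3
x=0: even, s = (-3)-0 = -3; q=4
x=13: not even, s = (-3)-13 = -16; q=17
x=4: even, s = (-16)-4 = -20; q=18
x=14: even, s = (-20)-14 = -34; q=19
x=5: not even, s = (-34)-5 = -39; q=24
x=6: even, s = (-39)-6 = -45; q=25
s-q = (-45)-25 = -70

-70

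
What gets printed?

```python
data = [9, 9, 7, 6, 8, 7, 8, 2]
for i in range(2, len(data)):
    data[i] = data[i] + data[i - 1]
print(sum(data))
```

215

i=2: data[2] = 7+9 = 16 → [9, 9, 16, 6, 8, 7, 8, 2]
i=3: data[3] = 6+16 = 22 → [9, 9, 16, 22, 8, 7, 8, 2]
i=4: data[4] = 8+22 = 30 → [9, 9, 16, 22, 30, 7, 8, 2]
i=5: data[5] = 7+30 = 37 → [9, 9, 16, 22, 30, 37, 8, 2]
i=6: data[6] = 8+37 = 45 → [9, 9, 16, 22, 30, 37, 45, 2]
i=7: data[7] = 2+45 = 47 → [9, 9, 16, 22, 30, 37, 45, 47]
sum = 215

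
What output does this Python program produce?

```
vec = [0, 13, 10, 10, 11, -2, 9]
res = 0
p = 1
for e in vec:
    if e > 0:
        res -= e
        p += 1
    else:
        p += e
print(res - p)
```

e=0: not >0; p=1
e=13: >0, res = 0-13 = -13; p=2
e=10: >0, res = (-13)-10 = -23; p=3
e=10: >0, res = (-23)-10 = -33; p=4
e=11: >0, res = (-33)-11 = -44; p=5
e=-2: not >0; p=3
e=9: >0, res = (-44)-9 = -53; p=4
res-p = (-53)-4 = -57

-57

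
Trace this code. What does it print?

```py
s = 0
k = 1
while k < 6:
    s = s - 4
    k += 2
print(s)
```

k=1: s = 0-4 = -4
k=3: s = (-4)-4 = -8
k=5: s = (-8)-4 = -12

-12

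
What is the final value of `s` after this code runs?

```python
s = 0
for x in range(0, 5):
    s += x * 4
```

40

x=0: s = 0+0*4 = 0
x=1: s = 0+1*4 = 4
x=2: s = 4+2*4 = 12
x=3: s = 12+3*4 = 24
x=4: s = 24+4*4 = 40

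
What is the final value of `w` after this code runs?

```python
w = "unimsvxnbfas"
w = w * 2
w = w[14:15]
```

repeat ×2 → 'unimsvxnbfasunimsvxnbfas'
slice [14:15] → 'i'

'i'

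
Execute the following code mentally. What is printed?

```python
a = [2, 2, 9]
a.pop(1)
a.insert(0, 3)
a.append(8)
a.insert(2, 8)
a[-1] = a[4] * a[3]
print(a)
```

pop(1) removes 2 → [2, 9]
insert 3 at 0 → [3, 2, 9]
append 8 → [3, 2, 9, 8]
insert 8 at 2 → [3, 2, 8, 9, 8]
a[-1] = a[4]*a[3] = 8*9 = 72 → [3, 2, 8, 9, 72]

[3, 2, 8, 9, 72]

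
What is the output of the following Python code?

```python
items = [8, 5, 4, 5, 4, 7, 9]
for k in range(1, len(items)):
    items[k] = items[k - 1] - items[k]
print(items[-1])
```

-26

k=1: items[1] = 8-5 = 3 → [8, 3, 4, 5, 4, 7, 9]
k=2: items[2] = 3-4 = -1 → [8, 3, -1, 5, 4, 7, 9]
k=3: items[3] = (-1)-5 = -6 → [8, 3, -1, -6, 4, 7, 9]
k=4: items[4] = (-6)-4 = -10 → [8, 3, -1, -6, -10, 7, 9]
k=5: items[5] = (-10)-7 = -17 → [8, 3, -1, -6, -10, -17, 9]
k=6: items[6] = (-17)-9 = -26 → [8, 3, -1, -6, -10, -17, -26]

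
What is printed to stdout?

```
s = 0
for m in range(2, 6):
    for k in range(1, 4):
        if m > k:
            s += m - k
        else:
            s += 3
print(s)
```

28

m=2,k=1: 2>1, s = 0+1 = 1
m=2,k=2: not 2>2, s = 1+3 = 4
m=2,k=3: not 2>3, s = 4+3 = 7
m=3,k=1: 3>1, s = 7+2 = 9
m=3,k=2: 3>2, s = 9+1 = 10
m=3,k=3: not 3>3, s = 10+3 = 13
m=4,k=1: 4>1, s = 13+3 = 16
m=4,k=2: 4>2, s = 16+2 = 18
m=4,k=3: 4>3, s = 18+1 = 19
m=5,k=1: 5>1, s = 19+4 = 23
m=5,k=2: 5>2, s = 23+3 = 26
m=5,k=3: 5>3, s = 26+2 = 28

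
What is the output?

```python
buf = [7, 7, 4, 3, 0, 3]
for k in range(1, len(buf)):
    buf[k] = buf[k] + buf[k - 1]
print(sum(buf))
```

k=1: buf[1] = 7+7 = 14 → [7, 14, 4, 3, 0, 3]
k=2: buf[2] = 4+14 = 18 → [7, 14, 18, 3, 0, 3]
k=3: buf[3] = 3+18 = 21 → [7, 14, 18, 21, 0, 3]
k=4: buf[4] = 0+21 = 21 → [7, 14, 18, 21, 21, 3]
k=5: buf[5] = 3+21 = 24 → [7, 14, 18, 21, 21, 24]
sum = 105

105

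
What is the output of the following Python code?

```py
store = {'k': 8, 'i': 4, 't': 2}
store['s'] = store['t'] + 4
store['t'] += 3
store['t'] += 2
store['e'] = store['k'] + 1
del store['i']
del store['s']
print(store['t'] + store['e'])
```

16

store['s'] = store['t']+4 = 6 → {'k': 8, 'i': 4, 't': 2, 's': 6}
store['t'] = 2+3 = 5 → {'k': 8, 'i': 4, 't': 5, 's': 6}
store['t'] = 5+2 = 7 → {'k': 8, 'i': 4, 't': 7, 's': 6}
store['e'] = store['k']+1 = 9 → {'k': 8, 'i': 4, 't': 7, 's': 6, 'e': 9}
del 'i' → {'k': 8, 't': 7, 's': 6, 'e': 9}
del 's' → {'k': 8, 't': 7, 'e': 9}
store['t']+store['e'] = 7+9 = 16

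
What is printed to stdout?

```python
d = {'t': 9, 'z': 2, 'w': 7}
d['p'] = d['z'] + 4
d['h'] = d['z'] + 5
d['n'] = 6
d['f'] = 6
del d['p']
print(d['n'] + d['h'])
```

d['p'] = d['z']+4 = 6 → {'t': 9, 'z': 2, 'w': 7, 'p': 6}
d['h'] = d['z']+5 = 7 → {'t': 9, 'z': 2, 'w': 7, 'p': 6, 'h': 7}
d['n'] = 6 → {'t': 9, 'z': 2, 'w': 7, 'p': 6, 'h': 7, 'n': 6}
d['f'] = 6 → {'t': 9, 'z': 2, 'w': 7, 'p': 6, 'h': 7, 'n': 6, 'f': 6}
del 'p' → {'t': 9, 'z': 2, 'w': 7, 'h': 7, 'n': 6, 'f': 6}
d['n']+d['h'] = 6+7 = 13

13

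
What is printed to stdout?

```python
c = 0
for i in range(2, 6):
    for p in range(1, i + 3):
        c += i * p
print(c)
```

289

i=2,p=1: c = 0+2 = 2
i=2,p=2: c = 2+4 = 6
i=2,p=3: c = 6+6 = 12
i=2,p=4: c = 12+8 = 20
i=3,p=1: c = 20+3 = 23
i=3,p=2: c = 23+6 = 29
i=3,p=3: c = 29+9 = 38
i=3,p=4: c = 38+12 = 50
i=3,p=5: c = 50+15 = 65
i=4,p=1: c = 65+4 = 69
i=4,p=2: c = 69+8 = 77
i=4,p=3: c = 77+12 = 89
i=4,p=4: c = 89+16 = 105
i=4,p=5: c = 105+20 = 125
i=4,p=6: c = 125+24 = 149
i=5,p=1: c = 149+5 = 154
i=5,p=2: c = 154+10 = 164
i=5,p=3: c = 164+15 = 179
i=5,p=4: c = 179+20 = 199
i=5,p=5: c = 199+25 = 224
i=5,p=6: c = 224+30 = 254
i=5,p=7: c = 254+35 = 289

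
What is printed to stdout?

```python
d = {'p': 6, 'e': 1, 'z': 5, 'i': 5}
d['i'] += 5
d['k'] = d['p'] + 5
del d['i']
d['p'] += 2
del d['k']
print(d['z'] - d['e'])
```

4

d['i'] = 5+5 = 10 → {'p': 6, 'e': 1, 'z': 5, 'i': 10}
d['k'] = d['p']+5 = 11 → {'p': 6, 'e': 1, 'z': 5, 'i': 10, 'k': 11}
del 'i' → {'p': 6, 'e': 1, 'z': 5, 'k': 11}
d['p'] = 6+2 = 8 → {'p': 8, 'e': 1, 'z': 5, 'k': 11}
del 'k' → {'p': 8, 'e': 1, 'z': 5}
d['z']-d['e'] = 5-1 = 4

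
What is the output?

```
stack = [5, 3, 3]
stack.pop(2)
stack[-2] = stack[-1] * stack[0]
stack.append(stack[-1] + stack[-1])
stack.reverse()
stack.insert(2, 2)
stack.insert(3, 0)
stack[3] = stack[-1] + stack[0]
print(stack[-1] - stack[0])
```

pop(2) removes 3 → [5, 3]
stack[-2] = stack[-1]*stack[0] = 3*5 = 15 → [15, 3]
append stack[-1]+stack[-1] = 3+3 = 6 → [15, 3, 6]
reverse → [6, 3, 15]
insert 2 at 2 → [6, 3, 2, 15]
insert 0 at 3 → [6, 3, 2, 0, 15]
stack[3] = stack[-1]+stack[0] = 15+6 = 21 → [6, 3, 2, 21, 15]
stack[-1]-stack[0] = 15-6 = 9

9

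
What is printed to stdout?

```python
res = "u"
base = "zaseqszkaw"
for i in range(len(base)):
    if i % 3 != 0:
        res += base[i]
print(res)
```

i=0: skip
i=1: add 'a' → 'ua'
i=2: add 's' → 'uas'
i=3: skip
i=4: add 'q' → 'uasq'
i=5: add 's' → 'uasqs'
i=6: skip
i=7: add 'k' → 'uasqsk'
i=8: add 'a' → 'uasqska'
i=9: skip

uasqska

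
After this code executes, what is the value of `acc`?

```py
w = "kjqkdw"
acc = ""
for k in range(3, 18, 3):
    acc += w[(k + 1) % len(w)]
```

k=3: add w[4]='d' → 'd'
k=6: add w[1]='j' → 'dj'
k=9: add w[4]='d' → 'djd'
k=12: add w[1]='j' → 'djdj'
k=15: add w[4]='d' → 'djdjd'

'djdjd'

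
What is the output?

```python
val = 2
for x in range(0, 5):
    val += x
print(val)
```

12

x=0: val = 2+0 = 2
x=1: val = 2+1 = 3
x=2: val = 3+2 = 5
x=3: val = 5+3 = 8
x=4: val = 8+4 = 12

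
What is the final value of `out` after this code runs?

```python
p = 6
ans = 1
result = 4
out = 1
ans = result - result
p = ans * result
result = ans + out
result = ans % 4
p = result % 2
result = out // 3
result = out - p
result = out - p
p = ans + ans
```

1

ans = 4-4 = 0
p = 0*4 = 0
result = 0+1 = 1
result = 0%4 = 0
p = 0%2 = 0
result = 1//3 = 0
result = 1-0 = 1
result = 1-0 = 1
p = 0+0 = 0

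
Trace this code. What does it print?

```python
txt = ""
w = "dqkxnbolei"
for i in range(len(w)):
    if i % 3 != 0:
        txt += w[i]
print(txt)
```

i=0: skip
i=1: add 'q' → 'q'
i=2: add 'k' → 'qk'
i=3: skip
i=4: add 'n' → 'qkn'
i=5: add 'b' → 'qknb'
i=6: skip
i=7: add 'l' → 'qknbl'
i=8: add 'e' → 'qknble'
i=9: skip

qknble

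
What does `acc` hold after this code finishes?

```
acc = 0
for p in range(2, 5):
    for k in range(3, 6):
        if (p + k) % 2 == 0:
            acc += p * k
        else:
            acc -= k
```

p=2,k=3: odd sum, acc = 0-3 = -3
p=2,k=4: even sum, acc = (-3)+8 = 5
p=2,k=5: odd sum, acc = 5-5 = 0
p=3,k=3: even sum, acc = 0+9 = 9
p=3,k=4: odd sum, acc = 9-4 = 5
p=3,k=5: even sum, acc = 5+15 = 20
p=4,k=3: odd sum, acc = 20-3 = 17
p=4,k=4: even sum, acc = 17+16 = 33
p=4,k=5: odd sum, acc = 33-5 = 28

28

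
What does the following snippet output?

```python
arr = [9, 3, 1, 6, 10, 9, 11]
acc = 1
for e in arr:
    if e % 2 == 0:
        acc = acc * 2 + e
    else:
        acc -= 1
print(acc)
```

12

e=9: not even, acc = 1-1 = 0
e=3: not even, acc = 0-1 = -1
e=1: not even, acc = (-1)-1 = -2
e=6: even, acc = (-2)*2+6 = 2
e=10: even, acc = 2*2+10 = 14
e=9: not even, acc = 14-1 = 13
e=11: not even, acc = 13-1 = 12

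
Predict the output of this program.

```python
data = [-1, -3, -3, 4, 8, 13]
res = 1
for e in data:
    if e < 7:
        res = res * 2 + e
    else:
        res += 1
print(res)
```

-4

e=-1: <7, res = 1*2+(-1) = 1
e=-3: <7, res = 1*2+(-3) = -1
e=-3: <7, res = (-1)*2+(-3) = -5
e=4: <7, res = (-5)*2+4 = -6
e=8: not <7, res = (-6)+1 = -5
e=13: not <7, res = (-5)+1 = -4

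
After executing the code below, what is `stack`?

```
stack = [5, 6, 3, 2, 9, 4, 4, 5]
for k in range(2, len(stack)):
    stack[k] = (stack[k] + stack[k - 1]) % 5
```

k=2: stack[2] = (3+6)%5 = 4 → [5, 6, 4, 2, 9, 4, 4, 5]
k=3: stack[3] = (2+4)%5 = 1 → [5, 6, 4, 1, 9, 4, 4, 5]
k=4: stack[4] = (9+1)%5 = 0 → [5, 6, 4, 1, 0, 4, 4, 5]
k=5: stack[5] = (4+0)%5 = 4 → [5, 6, 4, 1, 0, 4, 4, 5]
k=6: stack[6] = (4+4)%5 = 3 → [5, 6, 4, 1, 0, 4, 3, 5]
k=7: stack[7] = (5+3)%5 = 3 → [5, 6, 4, 1, 0, 4, 3, 3]

[5, 6, 4, 1, 0, 4, 3, 3]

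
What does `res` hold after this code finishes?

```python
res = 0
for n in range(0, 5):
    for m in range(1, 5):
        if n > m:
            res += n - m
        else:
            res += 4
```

66

n=0,m=1: not 0>1, res = 0+4 = 4
n=0,m=2: not 0>2, res = 4+4 = 8
n=0,m=3: not 0>3, res = 8+4 = 12
n=0,m=4: not 0>4, res = 12+4 = 16
n=1,m=1: not 1>1, res = 16+4 = 20
n=1,m=2: not 1>2, res = 20+4 = 24
n=1,m=3: not 1>3, res = 24+4 = 28
n=1,m=4: not 1>4, res = 28+4 = 32
n=2,m=1: 2>1, res = 32+1 = 33
n=2,m=2: not 2>2, res = 33+4 = 37
n=2,m=3: not 2>3, res = 37+4 = 41
n=2,m=4: not 2>4, res = 41+4 = 45
n=3,m=1: 3>1, res = 45+2 = 47
n=3,m=2: 3>2, res = 47+1 = 48
n=3,m=3: not 3>3, res = 48+4 = 52
n=3,m=4: not 3>4, res = 52+4 = 56
n=4,m=1: 4>1, res = 56+3 = 59
n=4,m=2: 4>2, res = 59+2 = 61
n=4,m=3: 4>3, res = 61+1 = 62
n=4,m=4: not 4>4, res = 62+4 = 66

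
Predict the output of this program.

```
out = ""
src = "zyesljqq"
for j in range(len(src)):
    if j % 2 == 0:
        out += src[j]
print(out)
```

zelq

j=0: add 'z' → 'z'
j=1: skip
j=2: add 'e' → 'ze'
j=3: skip
j=4: add 'l' → 'zel'
j=5: skip
j=6: add 'q' → 'zelq'
j=7: skip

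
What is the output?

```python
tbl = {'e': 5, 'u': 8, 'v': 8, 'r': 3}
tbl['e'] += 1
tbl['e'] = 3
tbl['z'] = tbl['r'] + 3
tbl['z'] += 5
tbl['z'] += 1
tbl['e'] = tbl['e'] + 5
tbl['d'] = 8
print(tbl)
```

{'e': 8, 'u': 8, 'v': 8, 'r': 3, 'z': 12, 'd': 8}

tbl['e'] = 5+1 = 6 → {'e': 6, 'u': 8, 'v': 8, 'r': 3}
tbl['e'] = 3 → {'e': 3, 'u': 8, 'v': 8, 'r': 3}
tbl['z'] = tbl['r']+3 = 6 → {'e': 3, 'u': 8, 'v': 8, 'r': 3, 'z': 6}
tbl['z'] = 6+5 = 11 → {'e': 3, 'u': 8, 'v': 8, 'r': 3, 'z': 11}
tbl['z'] = 11+1 = 12 → {'e': 3, 'u': 8, 'v': 8, 'r': 3, 'z': 12}
tbl['e'] = tbl['e']+5 = 8 → {'e': 8, 'u': 8, 'v': 8, 'r': 3, 'z': 12}
tbl['d'] = 8 → {'e': 8, 'u': 8, 'v': 8, 'r': 3, 'z': 12, 'd': 8}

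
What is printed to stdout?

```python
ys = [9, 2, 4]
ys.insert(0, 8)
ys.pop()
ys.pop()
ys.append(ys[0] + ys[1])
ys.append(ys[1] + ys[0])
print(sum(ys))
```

insert 8 at 0 → [8, 9, 2, 4]
pop() removes 4 → [8, 9, 2]
pop() removes 2 → [8, 9]
append ys[0]+ys[1] = 8+9 = 17 → [8, 9, 17]
append ys[1]+ys[0] = 9+8 = 17 → [8, 9, 17, 17]
sum = 51

51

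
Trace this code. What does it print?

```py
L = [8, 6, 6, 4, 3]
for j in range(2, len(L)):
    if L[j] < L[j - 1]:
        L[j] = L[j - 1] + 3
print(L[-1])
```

j=2: 6>=6, unchanged → [8, 6, 6, 4, 3]
j=3: 4<6, L[3] = 6+3 = 9 → [8, 6, 6, 9, 3]
j=4: 3<9, L[4] = 9+3 = 12 → [8, 6, 6, 9, 12]

12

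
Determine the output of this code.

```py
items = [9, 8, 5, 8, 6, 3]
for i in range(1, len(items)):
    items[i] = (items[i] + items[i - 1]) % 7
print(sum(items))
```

i=1: items[1] = (8+9)%7 = 3 → [9, 3, 5, 8, 6, 3]
i=2: items[2] = (5+3)%7 = 1 → [9, 3, 1, 8, 6, 3]
i=3: items[3] = (8+1)%7 = 2 → [9, 3, 1, 2, 6, 3]
i=4: items[4] = (6+2)%7 = 1 → [9, 3, 1, 2, 1, 3]
i=5: items[5] = (3+1)%7 = 4 → [9, 3, 1, 2, 1, 4]
sum = 20

20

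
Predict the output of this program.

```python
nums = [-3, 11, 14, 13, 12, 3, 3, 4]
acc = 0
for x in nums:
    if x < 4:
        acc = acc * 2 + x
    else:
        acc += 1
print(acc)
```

x=-3: <4, acc = 0*2+(-3) = -3
x=11: not <4, acc = (-3)+1 = -2
x=14: not <4, acc = (-2)+1 = -1
x=13: not <4, acc = (-1)+1 = 0
x=12: not <4, acc = 0+1 = 1
x=3: <4, acc = 1*2+3 = 5
x=3: <4, acc = 5*2+3 = 13
x=4: not <4, acc = 13+1 = 14

14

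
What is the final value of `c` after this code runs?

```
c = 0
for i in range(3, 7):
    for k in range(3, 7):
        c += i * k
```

i=3,k=3: c = 0+9 = 9
i=3,k=4: c = 9+12 = 21
i=3,k=5: c = 21+15 = 36
i=3,k=6: c = 36+18 = 54
i=4,k=3: c = 54+12 = 66
i=4,k=4: c = 66+16 = 82
i=4,k=5: c = 82+20 = 102
i=4,k=6: c = 102+24 = 126
i=5,k=3: c = 126+15 = 141
i=5,k=4: c = 141+20 = 161
i=5,k=5: c = 161+25 = 186
i=5,k=6: c = 186+30 = 216
i=6,k=3: c = 216+18 = 234
i=6,k=4: c = 234+24 = 258
i=6,k=5: c = 258+30 = 288
i=6,k=6: c = 288+36 = 324

324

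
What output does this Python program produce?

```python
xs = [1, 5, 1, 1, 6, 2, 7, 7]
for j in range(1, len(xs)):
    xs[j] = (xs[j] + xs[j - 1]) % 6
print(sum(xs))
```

j=1: xs[1] = (5+1)%6 = 0 → [1, 0, 1, 1, 6, 2, 7, 7]
j=2: xs[2] = (1+0)%6 = 1 → [1, 0, 1, 1, 6, 2, 7, 7]
j=3: xs[3] = (1+1)%6 = 2 → [1, 0, 1, 2, 6, 2, 7, 7]
j=4: xs[4] = (6+2)%6 = 2 → [1, 0, 1, 2, 2, 2, 7, 7]
j=5: xs[5] = (2+2)%6 = 4 → [1, 0, 1, 2, 2, 4, 7, 7]
j=6: xs[6] = (7+4)%6 = 5 → [1, 0, 1, 2, 2, 4, 5, 7]
j=7: xs[7] = (7+5)%6 = 0 → [1, 0, 1, 2, 2, 4, 5, 0]
sum = 15

15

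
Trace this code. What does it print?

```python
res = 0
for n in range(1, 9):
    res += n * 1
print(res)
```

36

n=1: res = 0+1*1 = 1
n=2: res = 1+2*1 = 3
n=3: res = 3+3*1 = 6
n=4: res = 6+4*1 = 10
n=5: res = 10+5*1 = 15
n=6: res = 15+6*1 = 21
n=7: res = 21+7*1 = 28
n=8: res = 28+8*1 = 36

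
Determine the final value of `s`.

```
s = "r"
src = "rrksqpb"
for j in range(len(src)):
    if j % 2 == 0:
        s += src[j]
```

'rrkqb'

j=0: add 'r' → 'rr'
j=1: skip
j=2: add 'k' → 'rrk'
j=3: skip
j=4: add 'q' → 'rrkq'
j=5: skip
j=6: add 'b' → 'rrkqb'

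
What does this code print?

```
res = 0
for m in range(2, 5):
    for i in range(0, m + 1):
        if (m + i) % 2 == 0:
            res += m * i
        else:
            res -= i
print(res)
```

m=2,i=0: even sum, res = 0+0 = 0
m=2,i=1: odd sum, res = 0-1 = -1
m=2,i=2: even sum, res = (-1)+4 = 3
m=3,i=0: odd sum, res = 3-0 = 3
m=3,i=1: even sum, res = 3+3 = 6
m=3,i=2: odd sum, res = 6-2 = 4
m=3,i=3: even sum, res = 4+9 = 13
m=4,i=0: even sum, res = 13+0 = 13
m=4,i=1: odd sum, res = 13-1 = 12
m=4,i=2: even sum, res = 12+8 = 20
m=4,i=3: odd sum, res = 20-3 = 17
m=4,i=4: even sum, res = 17+16 = 33

33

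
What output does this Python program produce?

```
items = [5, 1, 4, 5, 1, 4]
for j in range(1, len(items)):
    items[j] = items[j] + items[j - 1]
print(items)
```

[5, 6, 10, 15, 16, 20]

j=1: items[1] = 1+5 = 6 → [5, 6, 4, 5, 1, 4]
j=2: items[2] = 4+6 = 10 → [5, 6, 10, 5, 1, 4]
j=3: items[3] = 5+10 = 15 → [5, 6, 10, 15, 1, 4]
j=4: items[4] = 1+15 = 16 → [5, 6, 10, 15, 16, 4]
j=5: items[5] = 4+16 = 20 → [5, 6, 10, 15, 16, 20]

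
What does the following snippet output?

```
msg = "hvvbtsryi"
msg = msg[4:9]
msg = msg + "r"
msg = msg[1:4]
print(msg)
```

slice [4:9] → 'tsryi'
+ 'r' → 'tsryir'
slice [1:4] → 'sry'

sry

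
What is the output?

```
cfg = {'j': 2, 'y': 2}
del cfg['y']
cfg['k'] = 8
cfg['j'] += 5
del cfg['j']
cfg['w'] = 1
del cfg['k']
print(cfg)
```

{'w': 1}

del 'y' → {'j': 2}
cfg['k'] = 8 → {'j': 2, 'k': 8}
cfg['j'] = 2+5 = 7 → {'j': 7, 'k': 8}
del 'j' → {'k': 8}
cfg['w'] = 1 → {'k': 8, 'w': 1}
del 'k' → {'w': 1}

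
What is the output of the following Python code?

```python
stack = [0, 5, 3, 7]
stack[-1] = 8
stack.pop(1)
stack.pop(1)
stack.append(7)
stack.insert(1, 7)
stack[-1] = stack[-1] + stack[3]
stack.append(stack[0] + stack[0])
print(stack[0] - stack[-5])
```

0

stack[-1] = 8 → [0, 5, 3, 8]
pop(1) removes 5 → [0, 3, 8]
pop(1) removes 3 → [0, 8]
append 7 → [0, 8, 7]
insert 7 at 1 → [0, 7, 8, 7]
stack[-1] = stack[-1]+stack[3] = 7+7 = 14 → [0, 7, 8, 14]
append stack[0]+stack[0] = 0+0 = 0 → [0, 7, 8, 14, 0]
stack[0]-stack[-5] = 0-0 = 0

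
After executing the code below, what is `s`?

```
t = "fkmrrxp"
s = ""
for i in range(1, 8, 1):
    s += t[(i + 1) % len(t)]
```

'mrrxpfk'

i=1: add t[2]='m' → 'm'
i=2: add t[3]='r' → 'mr'
i=3: add t[4]='r' → 'mrr'
i=4: add t[5]='x' → 'mrrx'
i=5: add t[6]='p' → 'mrrxp'
i=6: add t[0]='f' → 'mrrxpf'
i=7: add t[1]='k' → 'mrrxpfk'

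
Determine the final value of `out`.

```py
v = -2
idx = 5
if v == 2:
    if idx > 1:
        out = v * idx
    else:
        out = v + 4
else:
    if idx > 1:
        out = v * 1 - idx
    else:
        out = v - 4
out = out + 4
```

v=-2, idx=5
v == 2 is False; idx > 1 is True
→ out = v * 1 - idx = -7
out = (-7)+4 = -3

-3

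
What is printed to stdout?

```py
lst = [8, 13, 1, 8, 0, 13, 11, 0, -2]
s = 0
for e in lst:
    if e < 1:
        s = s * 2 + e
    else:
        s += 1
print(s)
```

38

e=8: not <1, s = 0+1 = 1
e=13: not <1, s = 1+1 = 2
e=1: not <1, s = 2+1 = 3
e=8: not <1, s = 3+1 = 4
e=0: <1, s = 4*2+0 = 8
e=13: not <1, s = 8+1 = 9
e=11: not <1, s = 9+1 = 10
e=0: <1, s = 10*2+0 = 20
e=-2: <1, s = 20*2+(-2) = 38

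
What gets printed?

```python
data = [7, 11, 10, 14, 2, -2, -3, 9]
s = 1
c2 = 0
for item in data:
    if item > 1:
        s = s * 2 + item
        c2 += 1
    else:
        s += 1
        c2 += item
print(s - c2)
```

item=7: >1, s = 1*2+7 = 9; c2=1
item=11: >1, s = 9*2+11 = 29; c2=2
item=10: >1, s = 29*2+10 = 68; c2=3
item=14: >1, s = 68*2+14 = 150; c2=4
item=2: >1, s = 150*2+2 = 302; c2=5
item=-2: not >1, s = 302+1 = 303; c2=3
item=-3: not >1, s = 303+1 = 304; c2=0
item=9: >1, s = 304*2+9 = 617; c2=1
s-c2 = 617-1 = 616

616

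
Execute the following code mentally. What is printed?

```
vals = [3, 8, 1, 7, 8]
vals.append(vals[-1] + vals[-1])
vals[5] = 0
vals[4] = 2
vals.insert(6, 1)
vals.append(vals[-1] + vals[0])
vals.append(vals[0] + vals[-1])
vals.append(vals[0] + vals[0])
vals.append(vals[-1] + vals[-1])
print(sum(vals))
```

append vals[-1]+vals[-1] = 8+8 = 16 → [3, 8, 1, 7, 8, 16]
vals[5] = 0 → [3, 8, 1, 7, 8, 0]
vals[4] = 2 → [3, 8, 1, 7, 2, 0]
insert 1 at 6 → [3, 8, 1, 7, 2, 0, 1]
append vals[-1]+vals[0] = 1+3 = 4 → [3, 8, 1, 7, 2, 0, 1, 4]
append vals[0]+vals[-1] = 3+4 = 7 → [3, 8, 1, 7, 2, 0, 1, 4, 7]
append vals[0]+vals[0] = 3+3 = 6 → [3, 8, 1, 7, 2, 0, 1, 4, 7, 6]
append vals[-1]+vals[-1] = 6+6 = 12 → [3, 8, 1, 7, 2, 0, 1, 4, 7, 6, 12]
sum = 51

51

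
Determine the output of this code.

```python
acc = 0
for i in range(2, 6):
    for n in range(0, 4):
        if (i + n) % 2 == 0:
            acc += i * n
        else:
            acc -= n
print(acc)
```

32

i=2,n=0: even sum, acc = 0+0 = 0
i=2,n=1: odd sum, acc = 0-1 = -1
i=2,n=2: even sum, acc = (-1)+4 = 3
i=2,n=3: odd sum, acc = 3-3 = 0
i=3,n=0: odd sum, acc = 0-0 = 0
i=3,n=1: even sum, acc = 0+3 = 3
i=3,n=2: odd sum, acc = 3-2 = 1
i=3,n=3: even sum, acc = 1+9 = 10
i=4,n=0: even sum, acc = 10+0 = 10
i=4,n=1: odd sum, acc = 10-1 = 9
i=4,n=2: even sum, acc = 9+8 = 17
i=4,n=3: odd sum, acc = 17-3 = 14
i=5,n=0: odd sum, acc = 14-0 = 14
i=5,n=1: even sum, acc = 14+5 = 19
i=5,n=2: odd sum, acc = 19-2 = 17
i=5,n=3: even sum, acc = 17+15 = 32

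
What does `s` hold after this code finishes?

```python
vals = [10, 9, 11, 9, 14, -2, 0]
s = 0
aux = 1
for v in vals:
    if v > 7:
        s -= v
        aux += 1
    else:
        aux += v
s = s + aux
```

v=10: >7, s = 0-10 = -10; aux=2
v=9: >7, s = (-10)-9 = -19; aux=3
v=11: >7, s = (-19)-11 = -30; aux=4
v=9: >7, s = (-30)-9 = -39; aux=5
v=14: >7, s = (-39)-14 = -53; aux=6
v=-2: not >7; aux=4
v=0: not >7; aux=4
s+aux = (-53)+4 = -49

-49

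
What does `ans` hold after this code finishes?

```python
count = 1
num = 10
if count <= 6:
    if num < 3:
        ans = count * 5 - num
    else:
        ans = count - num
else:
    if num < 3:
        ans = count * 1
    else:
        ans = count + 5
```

count=1, num=10
count <= 6 is True; num < 3 is False
→ ans = count - num = -9

-9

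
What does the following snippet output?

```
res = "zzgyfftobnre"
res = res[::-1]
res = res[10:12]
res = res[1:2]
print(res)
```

reverse → 'ernbotffygzz'
slice [10:12] → 'zz'
slice [1:2] → 'z'

z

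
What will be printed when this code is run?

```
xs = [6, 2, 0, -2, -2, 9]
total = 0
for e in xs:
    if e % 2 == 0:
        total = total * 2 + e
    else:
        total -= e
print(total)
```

e=6: even, total = 0*2+6 = 6
e=2: even, total = 6*2+2 = 14
e=0: even, total = 14*2+0 = 28
e=-2: even, total = 28*2+(-2) = 54
e=-2: even, total = 54*2+(-2) = 106
e=9: not even, total = 106-9 = 97

97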